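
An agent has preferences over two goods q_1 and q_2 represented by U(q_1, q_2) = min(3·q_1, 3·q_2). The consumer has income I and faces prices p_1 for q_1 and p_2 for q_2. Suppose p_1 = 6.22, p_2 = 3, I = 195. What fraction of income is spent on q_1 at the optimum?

share on q_1 = 0.6746

Leontief preferences: the optimum is at the kink where q_1/3 = q_2/3, i.e. q_2 = q_1.
Budget: p_1·q_1 + p_2·q_1 = I, so (3·p_1 + 3·p_2)·q_1 = 3·I.
Demand: q_1*(p_1,p_2,I) = 3·I/(3·p_1 + 3·p_2), q_2* = 3·I/(3·p_1 + 3·p_2).
Here 3·6.22 + 3·3 = 27.66, giving q_1* = 21.1497 and q_2* = 21.1497.
Expenditure on q_1: 6.22·21.1497 = 131.551; share = 0.6746.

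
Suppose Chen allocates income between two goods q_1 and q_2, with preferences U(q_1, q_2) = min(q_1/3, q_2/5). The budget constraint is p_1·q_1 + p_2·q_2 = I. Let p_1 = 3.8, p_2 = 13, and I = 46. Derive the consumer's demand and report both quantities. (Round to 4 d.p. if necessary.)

q_1* = 1.8063, q_2* = 3.0105

With perfect complements, no substitution: consume in ratio q_1:q_2 = 3:5.
Budget: p_1·q_1 + p_2·(5/3)·q_1 = I, so (3·p_1 + 5·p_2)·q_1 = 3·I.
Demand: q_1*(p_1,p_2,I) = 3·I/(3·p_1 + 5·p_2), q_2* = 5·I/(3·p_1 + 5·p_2).
Here 3·3.8 + 5·13 = 76.4, giving q_1* = 1.8063 and q_2* = 3.0105.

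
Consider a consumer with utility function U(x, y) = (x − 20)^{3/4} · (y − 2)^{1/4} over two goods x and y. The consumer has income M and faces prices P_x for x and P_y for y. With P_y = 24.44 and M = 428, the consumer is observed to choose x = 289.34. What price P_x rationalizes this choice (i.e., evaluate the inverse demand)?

P_x = 1

This is Cobb-Douglas in (x−20, y−2): tangency gives 0.75·P_y·(y−2) = 0.25·P_x·(x−20).
Substituting into the budget: x* = 20 + 0.75·(M − 20·P_x − 2·P_y)/P_x, and y* = 2 + 0.25·(…)/P_y.
Set x* = 289.34 in the demand function and solve for P_x: P_x = 1.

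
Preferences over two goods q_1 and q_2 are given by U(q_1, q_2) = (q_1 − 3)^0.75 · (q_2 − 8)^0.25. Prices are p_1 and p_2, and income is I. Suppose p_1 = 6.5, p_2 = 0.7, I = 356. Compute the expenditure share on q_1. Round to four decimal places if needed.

share on q_1 = 0.7519

MRS = 3·(q_2−8)/(q_1−3). Tangency with p_1/p_2 gives q_2−8 = (1/3)·(p_1/p_2)·(q_1−3).
After buying the subsistence bundle (3, 8), a share 0.75 of the remaining income goes to q_1: q_1* = 3 + 0.75·(I − 3p_1 − 8p_2)/p_1.
Discretionary income = 356 − 3·6.5 − 8·0.7 = 330.9; q_1* = 3 + 0.75·330.9/6.5 = 41.1808; q_2* = 8 + 0.25·330.9/0.7 = 126.1786.
Expenditure on q_1: 6.5·41.1808 = 267.675; share = 0.7519.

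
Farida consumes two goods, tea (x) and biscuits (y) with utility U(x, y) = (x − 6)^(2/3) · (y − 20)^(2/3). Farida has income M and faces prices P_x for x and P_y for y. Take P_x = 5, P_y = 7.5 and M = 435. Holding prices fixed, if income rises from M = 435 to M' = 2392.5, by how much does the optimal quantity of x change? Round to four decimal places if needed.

Δx* = 195.75

After buying the subsistence bundle (6, 20), a share 0.5 of the remaining income goes to x: x* = 6 + 0.5·(M − 6P_x − 20P_y)/P_x.
Discretionary income = 435 − 6·5 − 20·7.5 = 255; x* = 6 + 0.5·255/5 = 31.5.
At M' = 2392.5: x* = 227.25. Change: 227.25 − 31.5 = 195.75.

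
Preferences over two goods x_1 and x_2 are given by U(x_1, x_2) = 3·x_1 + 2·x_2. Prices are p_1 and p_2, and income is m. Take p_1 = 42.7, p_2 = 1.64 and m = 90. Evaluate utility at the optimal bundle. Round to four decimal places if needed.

x_2 gives more utility per dollar, so spend all income on x_2: x_2* = m/p_2, x_1* = 0.
Numerically: x_1* = 0, x_2* = 54.878.
Utility at the optimum: U(0, 54.878) = 109.7561.

V = 109.7561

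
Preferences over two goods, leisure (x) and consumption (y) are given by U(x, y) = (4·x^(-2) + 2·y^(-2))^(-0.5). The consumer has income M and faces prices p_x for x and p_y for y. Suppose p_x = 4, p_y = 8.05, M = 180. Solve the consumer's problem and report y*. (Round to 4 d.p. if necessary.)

y* = 12.4889

Substitute y = (y/x)·x into the budget: x* = M/(p_x + p_y·(y/x)).
Numerically y/x = 0.628654, so x* = 180/(4 + 8.05·0.628654) = 19.8661 and y* = 0.628654·19.8661 = 12.4889.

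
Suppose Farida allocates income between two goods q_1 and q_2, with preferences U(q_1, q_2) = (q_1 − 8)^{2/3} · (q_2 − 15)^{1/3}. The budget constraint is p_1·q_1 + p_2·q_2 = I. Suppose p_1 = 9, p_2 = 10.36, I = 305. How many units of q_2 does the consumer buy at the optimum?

Discretionary income = 305 − 8·9 − 15·10.36 = 77.6; q_2* = 15 + 1/3·77.6/10.36 = 17.4968.

q_2* = 17.4968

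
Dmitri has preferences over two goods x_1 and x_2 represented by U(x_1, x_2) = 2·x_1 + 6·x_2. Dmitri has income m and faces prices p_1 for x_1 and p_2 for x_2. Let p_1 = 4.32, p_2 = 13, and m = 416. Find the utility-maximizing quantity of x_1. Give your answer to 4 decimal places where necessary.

Perfect substitutes: compare marginal utility per dollar. 2/p_1 vs 6/p_2 → 0.463 vs 0.4615.
x_1 gives more utility per dollar, so spend all income on x_1: x_1* = m/p_1, x_2* = 0.
Numerically: x_1* = 96.2963, x_2* = 0.

x_1* = 96.2963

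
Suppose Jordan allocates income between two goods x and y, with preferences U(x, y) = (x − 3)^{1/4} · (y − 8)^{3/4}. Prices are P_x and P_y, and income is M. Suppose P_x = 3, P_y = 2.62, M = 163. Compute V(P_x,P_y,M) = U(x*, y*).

Substituting into the budget: x* = 3 + 0.25·(M − 3·P_x − 8·P_y)/P_x, and y* = 8 + 0.75·(…)/P_y.
Discretionary income = 163 − 3·3 − 8·2.62 = 133.04; x* = 3 + 0.25·133.04/3 = 14.0867; y* = 8 + 0.75·133.04/2.62 = 46.084.
Utility at the optimum: U(14.0867, 46.084) = 27.9742.

V = 27.9742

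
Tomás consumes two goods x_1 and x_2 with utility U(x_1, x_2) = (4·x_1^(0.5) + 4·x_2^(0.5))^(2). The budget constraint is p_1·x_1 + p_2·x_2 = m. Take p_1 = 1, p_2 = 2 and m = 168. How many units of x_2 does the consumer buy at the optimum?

MU_x_1 ∝ 4·x_1^(-0.5), MU_x_2 ∝ 4·x_2^(-0.5), so MRS = (x_2/x_1)^(0.5) = p_1/p_2.
Solve for the ratio: x_2/x_1 = [p_1/p_2]^(2).
Substitute x_2 = (x_2/x_1)·x_1 into the budget: x_1* = m/(p_1 + p_2·(x_2/x_1)).
Numerically x_2/x_1 = 0.25, so x_1* = 168/(1 + 2·0.25) = 112 and x_2* = 0.25·112 = 28.

x_2* = 28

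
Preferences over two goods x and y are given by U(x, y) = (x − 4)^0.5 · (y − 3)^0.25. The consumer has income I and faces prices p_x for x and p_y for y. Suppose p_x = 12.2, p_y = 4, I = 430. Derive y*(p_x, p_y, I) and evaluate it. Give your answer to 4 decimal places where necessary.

y* = 33.7667

Let x' = x−4, y' = y−3. MRS = 2·y'/x' = p_x/p_y.
After buying the subsistence bundle (4, 3), a share 2/3 of the remaining income goes to x: x* = 4 + 2/3·(I − 4p_x − 3p_y)/p_x.
Discretionary income = 430 − 4·12.2 − 3·4 = 369.2; y* = 3 + 1/3·369.2/4 = 33.7667.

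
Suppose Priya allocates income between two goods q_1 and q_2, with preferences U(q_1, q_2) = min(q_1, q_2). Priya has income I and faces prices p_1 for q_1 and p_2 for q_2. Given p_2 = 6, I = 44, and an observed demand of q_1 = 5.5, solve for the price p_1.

With perfect complements, no substitution: consume in ratio q_1:q_2 = 1:1.
Budget: p_1·q_1 + p_2·q_1 = I, so (p_1 + p_2)·q_1 = I.
Demand: q_1*(p_1,p_2,I) = I/(p_1 + p_2), q_2* = I/(p_1 + p_2).
Set q_1* = 5.5 in the demand function and solve for p_1: p_1 = 2.

p_1 = 2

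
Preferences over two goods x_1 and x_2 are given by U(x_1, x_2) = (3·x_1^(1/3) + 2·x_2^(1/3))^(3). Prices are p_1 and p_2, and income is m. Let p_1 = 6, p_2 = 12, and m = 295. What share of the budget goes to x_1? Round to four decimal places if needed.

share on x_1 = 0.7221

From the CES first-order condition, (3/2)·(x_2/x_1)^(2/3) = p_1/p_2.
Solve for the ratio: x_2/x_1 = [(2/3)·p_1/p_2]^(1.5).
Substitute x_2 = (x_2/x_1)·x_1 into the budget: x_1* = m/(p_1 + p_2·(x_2/x_1)).
Numerically x_2/x_1 = 0.19245, so x_1* = 295/(6 + 12·0.19245) = 35.502 and x_2* = 0.19245·35.502 = 6.8324.
Expenditure on x_1: 6·35.502 = 213.0117; share = 0.7221.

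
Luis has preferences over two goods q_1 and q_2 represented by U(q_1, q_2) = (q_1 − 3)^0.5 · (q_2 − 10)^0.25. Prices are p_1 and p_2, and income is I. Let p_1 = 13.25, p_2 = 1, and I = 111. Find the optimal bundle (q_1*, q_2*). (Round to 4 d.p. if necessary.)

q_1* = 6.0818, q_2* = 30.4167

Let q_1' = q_1−3, q_2' = q_2−10. MRS = 2·q_2'/q_1' = p_1/p_2.
After buying the subsistence bundle (3, 10), a share 2/3 of the remaining income goes to q_1: q_1* = 3 + 2/3·(I − 3p_1 − 10p_2)/p_1.
Discretionary income = 111 − 3·13.25 − 10·1 = 61.25; q_1* = 3 + 2/3·61.25/13.25 = 6.0818; q_2* = 10 + 1/3·61.25/1 = 30.4167.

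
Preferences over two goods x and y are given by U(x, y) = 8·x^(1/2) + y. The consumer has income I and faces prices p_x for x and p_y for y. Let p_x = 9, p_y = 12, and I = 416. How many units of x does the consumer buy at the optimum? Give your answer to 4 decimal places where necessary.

x* = 28.4444

Utility is quasi-linear in y; the FOC for x is 4/√x = p_x/p_y.
Solve: √x = 4·p_y/p_x, so x*(p_x,p_y) = (4·p_y/p_x)², and y* = (I − p_x·x*)/p_y.
Plugging in: x* = (4·12/9)² = 28.4444.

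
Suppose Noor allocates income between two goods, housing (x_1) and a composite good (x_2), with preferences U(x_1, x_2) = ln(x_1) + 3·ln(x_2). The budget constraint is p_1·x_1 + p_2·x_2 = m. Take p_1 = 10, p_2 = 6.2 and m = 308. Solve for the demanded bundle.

Tangency: MRS = (1/3)·x_2/x_1 = p_1/p_2.
So p_2·x_2 = 3·p_1·x_1; combined with the budget, a share 0.25 of income goes to x_1.
Demand: x_1*(p_1,p_2,m) = 0.25·m/p_1 and x_2* = 0.75·m/p_2.
At p_1=10, p_2=6.2, m=308: x_1* = 0.25·308/10 = 7.7, x_2* = 37.2581.

x_1* = 7.7, x_2* = 37.2581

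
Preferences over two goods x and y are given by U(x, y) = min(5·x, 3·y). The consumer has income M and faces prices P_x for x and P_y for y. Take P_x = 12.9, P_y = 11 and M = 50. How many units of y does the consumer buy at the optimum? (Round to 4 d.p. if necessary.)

With perfect complements, no substitution: consume in ratio x:y = 3:5.
Budget: P_x·x + P_y·(5/3)·x = M, so (3·P_x + 5·P_y)·x = 3·M.
Demand: x*(P_x,P_y,M) = 3·M/(3·P_x + 5·P_y), y* = 5·M/(3·P_x + 5·P_y).
Here 3·12.9 + 5·11 = 93.7, giving y* = 2.6681.

y* = 2.6681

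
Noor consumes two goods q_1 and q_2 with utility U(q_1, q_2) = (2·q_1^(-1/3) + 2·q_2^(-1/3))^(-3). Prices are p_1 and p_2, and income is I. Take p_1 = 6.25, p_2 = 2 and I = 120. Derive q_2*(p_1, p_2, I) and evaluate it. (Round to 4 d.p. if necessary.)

q_2* = 25.7558

MU_q_1 ∝ 2·q_1^(-4/3), MU_q_2 ∝ 2·q_2^(-4/3), so MRS = (q_2/q_1)^(4/3) = p_1/p_2.
Solve for the ratio: q_2/q_1 = [p_1/p_2]^(0.75).
With the ratio pinned down, the budget gives q_1* = I/(p_1 + p_2·(q_2/q_1)) and q_2* = (q_2/q_1)·q_1*.
Numerically q_2/q_1 = 2.350377, so q_1* = 120/(6.25 + 2·2.350377) = 10.9581 and q_2* = 2.350377·10.9581 = 25.7558.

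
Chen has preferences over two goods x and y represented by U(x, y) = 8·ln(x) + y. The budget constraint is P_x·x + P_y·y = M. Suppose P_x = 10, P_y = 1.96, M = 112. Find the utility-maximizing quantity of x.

So x*(P_x,P_y) = 8·P_y/P_x, independent of income; and y* = (M − 8·P_y)/P_y.
At the given prices: x* = 8·1.96/10 = 1.568.

x* = 1.568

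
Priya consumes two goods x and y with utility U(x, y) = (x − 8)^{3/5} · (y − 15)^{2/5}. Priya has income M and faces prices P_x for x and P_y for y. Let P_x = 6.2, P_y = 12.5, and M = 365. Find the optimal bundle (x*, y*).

This is Cobb-Douglas in (x−8, y−15): tangency gives 0.6·P_y·(y−15) = 0.4·P_x·(x−8).
Substituting into the budget: x* = 8 + 0.6·(M − 8·P_x − 15·P_y)/P_x, and y* = 15 + 0.4·(…)/P_y.
Discretionary income = 365 − 8·6.2 − 15·12.5 = 127.9; x* = 8 + 0.6·127.9/6.2 = 20.3774; y* = 15 + 0.4·127.9/12.5 = 19.0928.

x* = 20.3774, y* = 19.0928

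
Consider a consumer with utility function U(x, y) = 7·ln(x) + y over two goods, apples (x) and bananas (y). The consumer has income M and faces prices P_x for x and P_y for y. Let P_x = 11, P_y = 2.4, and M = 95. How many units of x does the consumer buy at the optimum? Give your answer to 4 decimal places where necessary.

Set MRS = P_x/P_y: (7/x)/1 = P_x/P_y.
So x*(P_x,P_y) = 7·P_y/P_x, independent of income; and y* = (M − 7·P_y)/P_y.
At the given prices: x* = 7·2.4/11 = 1.5273.

x* = 1.5273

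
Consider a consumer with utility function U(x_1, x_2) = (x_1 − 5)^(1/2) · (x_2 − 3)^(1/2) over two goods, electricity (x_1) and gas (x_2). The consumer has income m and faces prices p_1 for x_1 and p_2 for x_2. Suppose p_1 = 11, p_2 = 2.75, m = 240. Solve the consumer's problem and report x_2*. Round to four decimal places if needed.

MRS = (x_2−3)/(x_1−5). Tangency with p_1/p_2 gives x_2−3 = (p_1/p_2)·(x_1−5).
After buying the subsistence bundle (5, 3), a share 0.5 of the remaining income goes to x_1: x_1* = 5 + 0.5·(m − 5p_1 − 3p_2)/p_1.
Discretionary income = 240 − 5·11 − 3·2.75 = 176.75; x_2* = 3 + 0.5·176.75/2.75 = 35.1364.

x_2* = 35.1364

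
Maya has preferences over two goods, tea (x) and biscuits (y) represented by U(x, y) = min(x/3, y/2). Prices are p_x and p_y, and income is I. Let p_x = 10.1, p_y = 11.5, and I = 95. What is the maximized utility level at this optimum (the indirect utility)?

V = 1.7824

With perfect complements, no substitution: consume in ratio x:y = 3:2.
Budget: p_x·x + p_y·(2/3)·x = I, so (3·p_x + 2·p_y)·x = 3·I.
Demand: x*(p_x,p_y,I) = 3·I/(3·p_x + 2·p_y), y* = 2·I/(3·p_x + 2·p_y).
Here 3·10.1 + 2·11.5 = 53.3, giving x* = 5.3471 and y* = 3.5647.
Utility at the optimum: U(5.3471, 3.5647) = 1.7824.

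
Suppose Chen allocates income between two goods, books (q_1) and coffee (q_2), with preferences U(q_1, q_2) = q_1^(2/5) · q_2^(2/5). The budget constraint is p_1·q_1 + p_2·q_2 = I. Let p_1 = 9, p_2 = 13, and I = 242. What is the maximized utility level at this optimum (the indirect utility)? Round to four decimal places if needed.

At p_1=9, p_2=13, I=242: q_1* = 0.5·242/9 = 13.4444, q_2* = 9.3077.
Utility at the optimum: U(13.4444, 9.3077) = 6.9017.

V = 6.9017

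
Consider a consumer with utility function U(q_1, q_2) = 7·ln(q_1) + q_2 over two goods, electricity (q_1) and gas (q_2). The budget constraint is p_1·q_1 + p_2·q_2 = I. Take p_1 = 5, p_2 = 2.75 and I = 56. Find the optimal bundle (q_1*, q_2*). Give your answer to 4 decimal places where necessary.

q_1* = 3.85, q_2* = 13.3636

Set MRS = p_1/p_2: (7/q_1)/1 = p_1/p_2.
So q_1*(p_1,p_2) = 7·p_2/p_1, independent of income; and q_2* = (I − 7·p_2)/p_2.
At the given prices: q_1* = 7·2.75/5 = 3.85, and q_2* = 13.3636.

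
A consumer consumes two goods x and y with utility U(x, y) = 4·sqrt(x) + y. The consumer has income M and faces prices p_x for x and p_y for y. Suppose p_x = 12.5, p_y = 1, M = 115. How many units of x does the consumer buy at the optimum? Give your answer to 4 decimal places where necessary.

MU_x = 2/√x, MU_y = 1. Tangency: 2/√x = p_x/p_y.
Solve: √x = 2·p_y/p_x, so x*(p_x,p_y) = (2·p_y/p_x)², and y* = (M − p_x·x*)/p_y.
Plugging in: x* = (2·1/12.5)² = 0.0256.

x* = 0.0256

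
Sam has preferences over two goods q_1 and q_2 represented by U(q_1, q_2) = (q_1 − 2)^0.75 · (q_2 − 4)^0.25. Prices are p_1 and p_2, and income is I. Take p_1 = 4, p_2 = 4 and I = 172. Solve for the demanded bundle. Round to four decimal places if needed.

q_1* = 29.75, q_2* = 13.25

MRS = 3·(q_2−4)/(q_1−2). Tangency with p_1/p_2 gives q_2−4 = (1/3)·(p_1/p_2)·(q_1−2).
After buying the subsistence bundle (2, 4), a share 0.75 of the remaining income goes to q_1: q_1* = 2 + 0.75·(I − 2p_1 − 4p_2)/p_1.
Discretionary income = 172 − 2·4 − 4·4 = 148; q_1* = 2 + 0.75·148/4 = 29.75; q_2* = 4 + 0.25·148/4 = 13.25.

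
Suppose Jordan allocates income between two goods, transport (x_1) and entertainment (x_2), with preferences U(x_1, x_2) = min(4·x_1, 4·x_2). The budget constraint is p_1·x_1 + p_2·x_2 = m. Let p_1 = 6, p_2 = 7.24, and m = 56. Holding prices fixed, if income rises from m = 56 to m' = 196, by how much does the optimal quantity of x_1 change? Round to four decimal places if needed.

Δx_1* = 10.574

Leontief preferences: the optimum is at the kink where x_1/4 = x_2/4, i.e. x_2 = x_1.
Budget: p_1·x_1 + p_2·x_1 = m, so (4·p_1 + 4·p_2)·x_1 = 4·m.
Demand: x_1*(p_1,p_2,m) = 4·m/(4·p_1 + 4·p_2), x_2* = 4·m/(4·p_1 + 4·p_2).
Here 4·6 + 4·7.24 = 52.96, giving x_1* = 4.2296.
At m' = 196: x_1* = 14.8036. Change: 14.8036 − 4.2296 = 10.574.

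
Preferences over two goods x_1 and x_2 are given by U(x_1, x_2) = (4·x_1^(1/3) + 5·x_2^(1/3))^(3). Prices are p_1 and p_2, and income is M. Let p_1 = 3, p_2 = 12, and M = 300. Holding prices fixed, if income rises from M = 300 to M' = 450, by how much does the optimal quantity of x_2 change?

Δx_2* = 5.1417

MU_x_1 ∝ 4·x_1^(-2/3), MU_x_2 ∝ 5·x_2^(-2/3), so MRS = (4/5)·(x_2/x_1)^(2/3) = p_1/p_2.
Solve for the ratio: x_2/x_1 = [(5/4)·p_1/p_2]^(1.5).
Substitute x_2 = (x_2/x_1)·x_1 into the budget: x_1* = M/(p_1 + p_2·(x_2/x_1)).
Numerically x_2/x_1 = 0.174693, so x_1* = 300/(3 + 12·0.174693) = 58.8661 and x_2* = 0.174693·58.8661 = 10.2835.
At M' = 450: x_2* = 15.4252. Change: 15.4252 − 10.2835 = 5.1417.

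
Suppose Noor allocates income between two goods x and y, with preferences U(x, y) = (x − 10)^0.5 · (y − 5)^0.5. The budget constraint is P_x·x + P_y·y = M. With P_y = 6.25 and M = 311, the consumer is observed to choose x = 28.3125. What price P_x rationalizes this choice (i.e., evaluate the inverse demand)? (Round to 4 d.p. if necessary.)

P_x = 6

MRS = (y−5)/(x−10). Tangency with P_x/P_y gives y−5 = (P_x/P_y)·(x−10).
After buying the subsistence bundle (10, 5), a share 0.5 of the remaining income goes to x: x* = 10 + 0.5·(M − 10P_x − 5P_y)/P_x.
Set x* = 28.3125 in the demand function and solve for P_x: P_x = 6.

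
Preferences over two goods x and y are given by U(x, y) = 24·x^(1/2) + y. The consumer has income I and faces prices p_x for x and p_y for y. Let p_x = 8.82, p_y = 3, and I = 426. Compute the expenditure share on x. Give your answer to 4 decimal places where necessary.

Set MRS = p_x/p_y: 12·x^(−1/2) = p_x/p_y.
Thus x* = (12·p_y/p_x)² — independent of I — with the rest of income spent on y.
Plugging in: x* = (12·3/8.82)² = 16.6597, y* = 93.0204.
Expenditure on x: 8.82·16.6597 = 146.9388; share = 0.3449.

share on x = 0.3449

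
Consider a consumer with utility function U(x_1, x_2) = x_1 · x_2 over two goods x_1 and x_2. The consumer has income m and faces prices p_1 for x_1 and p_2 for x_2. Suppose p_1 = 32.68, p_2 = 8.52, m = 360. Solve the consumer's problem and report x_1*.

x_1* = 5.508

The MRS is x_2/x_1. Set MRS = p_1/p_2.
So p_2·x_2 = p_1·x_1; combined with the budget, a share 0.5 of income goes to x_1.
Demand: x_1*(p_1,p_2,m) = 0.5·m/p_1 and x_2* = 0.5·m/p_2.
At p_1=32.68, p_2=8.52, m=360: x_1* = 0.5·360/32.68 = 5.508.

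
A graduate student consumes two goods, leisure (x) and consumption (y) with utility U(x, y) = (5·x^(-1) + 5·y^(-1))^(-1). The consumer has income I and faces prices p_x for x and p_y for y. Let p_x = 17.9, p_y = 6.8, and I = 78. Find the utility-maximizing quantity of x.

From the CES first-order condition, (y/x)^(2) = p_x/p_y.
Hence y/x = (p_x/p_y)^(1/(2)), i.e. raised to the 0.5 power.
Substitute y = (y/x)·x into the budget: x* = I/(p_x + p_y·(y/x)).
Numerically y/x = 1.622453, so x* = 78/(17.9 + 6.8·1.622453) = 2.6959.

x* = 2.6959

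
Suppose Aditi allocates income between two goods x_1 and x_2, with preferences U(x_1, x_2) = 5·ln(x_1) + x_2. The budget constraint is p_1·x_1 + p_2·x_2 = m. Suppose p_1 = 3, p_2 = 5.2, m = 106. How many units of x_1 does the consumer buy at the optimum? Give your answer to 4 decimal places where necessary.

MU_x_1 = 5/x_1, MU_x_2 = 1. Tangency: 5/x_1 = p_1/p_2.
So x_1*(p_1,p_2) = 5·p_2/p_1, independent of income; and x_2* = (m − 5·p_2)/p_2.
At the given prices: x_1* = 5·5.2/3 = 8.6667.

x_1* = 8.6667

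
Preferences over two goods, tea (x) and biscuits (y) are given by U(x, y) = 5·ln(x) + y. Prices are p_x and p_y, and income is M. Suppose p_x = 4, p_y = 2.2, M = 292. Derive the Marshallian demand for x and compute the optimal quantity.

x* = 2.75

At the given prices: x* = 5·2.2/4 = 2.75.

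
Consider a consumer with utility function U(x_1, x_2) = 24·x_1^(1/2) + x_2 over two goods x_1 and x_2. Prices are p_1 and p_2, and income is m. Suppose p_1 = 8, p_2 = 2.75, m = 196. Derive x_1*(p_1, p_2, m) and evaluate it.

Plugging in: x_1* = (12·2.75/8)² = 17.0156.

x_1* = 17.0156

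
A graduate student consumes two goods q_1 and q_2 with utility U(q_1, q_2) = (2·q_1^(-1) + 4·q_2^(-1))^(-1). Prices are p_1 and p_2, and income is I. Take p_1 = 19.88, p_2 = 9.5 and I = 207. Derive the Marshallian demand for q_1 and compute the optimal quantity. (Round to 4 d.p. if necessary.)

MU_q_1 ∝ 2·q_1^(-2), MU_q_2 ∝ 4·q_2^(-2), so MRS = (1/2)·(q_2/q_1)^(2) = p_1/p_2.
Hence q_2/q_1 = (2·p_1/p_2)^(1/(2)), i.e. raised to the 0.5 power.
With the ratio pinned down, the budget gives q_1* = I/(p_1 + p_2·(q_2/q_1)) and q_2* = (q_2/q_1)·q_1*.
Numerically q_2/q_1 = 2.045792, so q_1* = 207/(19.88 + 9.5·2.045792) = 5.2652.

q_1* = 5.2652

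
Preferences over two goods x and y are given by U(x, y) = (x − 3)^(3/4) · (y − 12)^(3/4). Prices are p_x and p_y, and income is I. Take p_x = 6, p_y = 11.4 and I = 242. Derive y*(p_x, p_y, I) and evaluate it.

This is Cobb-Douglas in (x−3, y−12): tangency gives 0.75·p_y·(y−12) = 0.75·p_x·(x−3).
After buying the subsistence bundle (3, 12), a share 0.5 of the remaining income goes to x: x* = 3 + 0.5·(I − 3p_x − 12p_y)/p_x.
Discretionary income = 242 − 3·6 − 12·11.4 = 87.2; y* = 12 + 0.5·87.2/11.4 = 15.8246.

y* = 15.8246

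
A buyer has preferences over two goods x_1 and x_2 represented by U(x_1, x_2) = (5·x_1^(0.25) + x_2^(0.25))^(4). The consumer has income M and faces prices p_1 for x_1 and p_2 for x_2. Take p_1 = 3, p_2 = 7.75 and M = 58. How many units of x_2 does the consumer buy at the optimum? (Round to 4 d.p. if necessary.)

From the CES first-order condition, 5·(x_2/x_1)^(0.75) = p_1/p_2.
Hence x_2/x_1 = ((1/5)·p_1/p_2)^(1/(0.75)), i.e. raised to the 4/3 power.
Substitute x_2 = (x_2/x_1)·x_1 into the budget: x_1* = M/(p_1 + p_2·(x_2/x_1)).
Numerically x_2/x_1 = 0.032996, so x_1* = 58/(3 + 7.75·0.032996) = 17.8148 and x_2* = 0.032996·17.8148 = 0.5878.

x_2* = 0.5878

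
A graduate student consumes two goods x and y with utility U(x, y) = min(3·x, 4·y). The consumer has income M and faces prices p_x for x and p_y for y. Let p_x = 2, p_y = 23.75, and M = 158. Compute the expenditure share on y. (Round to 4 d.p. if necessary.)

share on y = 0.8991

With perfect complements, no substitution: consume in ratio x:y = 4:3.
Budget: p_x·x + p_y·(3/4)·x = M, so (4·p_x + 3·p_y)·x = 4·M.
Demand: x*(p_x,p_y,M) = 4·M/(4·p_x + 3·p_y), y* = 3·M/(4·p_x + 3·p_y).
Here 4·2 + 3·23.75 = 79.25, giving x* = 7.9748 and y* = 5.9811.
Expenditure on y: 23.75·5.9811 = 142.0505; share = 0.8991.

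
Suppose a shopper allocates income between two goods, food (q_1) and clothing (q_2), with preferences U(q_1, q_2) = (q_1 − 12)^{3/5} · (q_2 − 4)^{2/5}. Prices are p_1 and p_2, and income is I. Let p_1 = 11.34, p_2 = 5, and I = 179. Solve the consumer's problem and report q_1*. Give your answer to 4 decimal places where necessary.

q_1* = 13.2127

MRS = (3/2)·(q_2−4)/(q_1−12). Tangency with p_1/p_2 gives q_2−4 = (2/3)·(p_1/p_2)·(q_1−12).
Substituting into the budget: q_1* = 12 + 0.6·(I − 12·p_1 − 4·p_2)/p_1, and q_2* = 4 + 0.4·(…)/p_2.
Discretionary income = 179 − 12·11.34 − 4·5 = 22.92; q_1* = 12 + 0.6·22.92/11.34 = 13.2127.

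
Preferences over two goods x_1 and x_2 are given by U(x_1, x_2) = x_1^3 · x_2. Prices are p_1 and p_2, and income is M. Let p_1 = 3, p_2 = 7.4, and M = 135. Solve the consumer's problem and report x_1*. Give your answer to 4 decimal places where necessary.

Tangency: MRS = 3·x_2/x_1 = p_1/p_2.
So 3·p_2·x_2 = p_1·x_1; combined with the budget, a share 0.75 of income goes to x_1.
Demand: x_1*(p_1,p_2,M) = 0.75·M/p_1 and x_2* = 0.25·M/p_2.
At p_1=3, p_2=7.4, M=135: x_1* = 0.75·135/3 = 33.75.

x_1* = 33.75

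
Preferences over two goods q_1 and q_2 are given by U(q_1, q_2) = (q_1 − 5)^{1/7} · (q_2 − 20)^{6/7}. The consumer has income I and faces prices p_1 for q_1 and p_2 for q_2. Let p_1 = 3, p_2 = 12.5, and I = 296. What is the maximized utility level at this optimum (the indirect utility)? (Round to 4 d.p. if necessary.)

V = 2.0178

MRS = (1/6)·(q_2−20)/(q_1−5). Tangency with p_1/p_2 gives q_2−20 = 6·(p_1/p_2)·(q_1−5).
Substituting into the budget: q_1* = 5 + 1/7·(I − 5·p_1 − 20·p_2)/p_1, and q_2* = 20 + 6/7·(…)/p_2.
Discretionary income = 296 − 5·3 − 20·12.5 = 31; q_1* = 5 + 1/7·31/3 = 6.4762; q_2* = 20 + 6/7·31/12.5 = 22.1257.
Utility at the optimum: U(6.4762, 22.1257) = 2.0178.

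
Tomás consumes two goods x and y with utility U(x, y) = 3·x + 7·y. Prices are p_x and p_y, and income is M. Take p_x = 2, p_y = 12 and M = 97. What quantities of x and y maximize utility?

Perfect substitutes: compare marginal utility per dollar. 3/p_x vs 7/p_y → 1.5 vs 0.5833.
x gives more utility per dollar, so spend all income on x: x* = M/p_x, y* = 0.
Numerically: x* = 48.5, y* = 0.

x* = 48.5, y* = 0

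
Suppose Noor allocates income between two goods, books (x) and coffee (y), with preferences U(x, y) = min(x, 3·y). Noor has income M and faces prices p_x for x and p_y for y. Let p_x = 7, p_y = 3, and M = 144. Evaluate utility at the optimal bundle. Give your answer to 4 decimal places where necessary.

V = 18

Leontief preferences: the optimum is at the kink where x/3 = y/1, i.e. y = (1/3)·x.
Budget: p_x·x + p_y·(1/3)·x = M, so (3·p_x + p_y)·x = 3·M.
Demand: x*(p_x,p_y,M) = 3·M/(3·p_x + p_y), y* = M/(3·p_x + p_y).
Here 3·7 + 3 = 24, giving x* = 18 and y* = 6.
Utility at the optimum: U(18, 6) = 18.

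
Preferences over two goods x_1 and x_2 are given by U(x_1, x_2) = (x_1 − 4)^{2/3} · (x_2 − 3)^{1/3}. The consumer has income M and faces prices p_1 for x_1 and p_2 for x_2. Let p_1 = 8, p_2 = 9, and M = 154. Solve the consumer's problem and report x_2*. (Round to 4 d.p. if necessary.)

x_2* = 6.5185

MRS = 2·(x_2−3)/(x_1−4). Tangency with p_1/p_2 gives x_2−3 = (1/2)·(p_1/p_2)·(x_1−4).
After buying the subsistence bundle (4, 3), a share 2/3 of the remaining income goes to x_1: x_1* = 4 + 2/3·(M − 4p_1 − 3p_2)/p_1.
Discretionary income = 154 − 4·8 − 3·9 = 95; x_2* = 3 + 1/3·95/9 = 6.5185.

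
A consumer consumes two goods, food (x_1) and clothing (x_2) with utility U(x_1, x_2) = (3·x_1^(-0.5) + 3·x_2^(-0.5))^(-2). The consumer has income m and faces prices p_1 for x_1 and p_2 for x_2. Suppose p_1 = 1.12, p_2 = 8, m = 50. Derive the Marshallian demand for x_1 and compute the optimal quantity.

MRS = MU_x_1/MU_x_2 = (x_2/x_1)^(1.5). Set equal to p_1/p_2.
Solve for the ratio: x_2/x_1 = [p_1/p_2]^(2/3).
Substitute x_2 = (x_2/x_1)·x_1 into the budget: x_1* = m/(p_1 + p_2·(x_2/x_1)).
Numerically x_2/x_1 = 0.26962, so x_1* = 50/(1.12 + 8·0.26962) = 15.258.

x_1* = 15.258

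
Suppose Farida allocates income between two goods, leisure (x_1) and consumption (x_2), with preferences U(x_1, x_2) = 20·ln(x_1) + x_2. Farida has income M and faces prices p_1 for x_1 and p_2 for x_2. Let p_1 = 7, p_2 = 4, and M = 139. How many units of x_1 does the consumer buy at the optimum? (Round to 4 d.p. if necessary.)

x_1* = 11.4286

Set MRS = p_1/p_2: (20/x_1)/1 = p_1/p_2.
So x_1*(p_1,p_2) = 20·p_2/p_1, independent of income; and x_2* = (M − 20·p_2)/p_2.
At the given prices: x_1* = 20·4/7 = 11.4286.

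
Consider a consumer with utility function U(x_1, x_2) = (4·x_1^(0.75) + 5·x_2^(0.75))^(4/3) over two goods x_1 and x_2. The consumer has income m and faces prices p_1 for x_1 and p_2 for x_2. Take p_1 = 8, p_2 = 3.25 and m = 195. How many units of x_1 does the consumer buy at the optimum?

x_1* = 0.6515

From the CES first-order condition, (4/5)·(x_2/x_1)^(0.25) = p_1/p_2.
Solve for the ratio: x_2/x_1 = [(5/4)·p_1/p_2]^(4).
With the ratio pinned down, the budget gives x_1* = m/(p_1 + p_2·(x_2/x_1)) and x_2* = (x_2/x_1)·x_1*.
Numerically x_2/x_1 = 89.632716, so x_1* = 195/(8 + 3.25·89.632716) = 0.6515.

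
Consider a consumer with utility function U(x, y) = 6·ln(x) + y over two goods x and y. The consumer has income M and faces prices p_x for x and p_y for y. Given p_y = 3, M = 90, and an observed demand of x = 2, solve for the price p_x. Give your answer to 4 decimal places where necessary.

Set MRS = p_x/p_y: (6/x)/1 = p_x/p_y.
So x*(p_x,p_y) = 6·p_y/p_x, independent of income; and y* = (M − 6·p_y)/p_y.
Set x* = 2 in the demand function and solve for p_x: p_x = 9.

p_x = 9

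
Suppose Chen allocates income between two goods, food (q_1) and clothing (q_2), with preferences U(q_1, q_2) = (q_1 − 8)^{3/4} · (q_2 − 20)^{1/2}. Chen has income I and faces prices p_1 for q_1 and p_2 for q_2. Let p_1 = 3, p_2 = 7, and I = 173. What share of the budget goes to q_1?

Let q_1' = q_1−8, q_2' = q_2−20. MRS = (3/2)·q_2'/q_1' = p_1/p_2.
Substituting into the budget: q_1* = 8 + 0.6·(I − 8·p_1 − 20·p_2)/p_1, and q_2* = 20 + 0.4·(…)/p_2.
Discretionary income = 173 − 8·3 − 20·7 = 9; q_1* = 8 + 0.6·9/3 = 9.8; q_2* = 20 + 0.4·9/7 = 20.5143.
Expenditure on q_1: 3·9.8 = 29.4; share = 0.1699.

share on q_1 = 0.1699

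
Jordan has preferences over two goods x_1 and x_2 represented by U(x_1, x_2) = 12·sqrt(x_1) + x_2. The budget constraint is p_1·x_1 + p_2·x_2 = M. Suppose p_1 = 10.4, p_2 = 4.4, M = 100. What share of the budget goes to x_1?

MU_x_1 = 6/√x_1, MU_x_2 = 1. Tangency: 6/√x_1 = p_1/p_2.
Solve: √x_1 = 6·p_2/p_1, so x_1*(p_1,p_2) = (6·p_2/p_1)², and x_2* = (M − p_1·x_1*)/p_2.
Plugging in: x_1* = (6·4.4/10.4)² = 6.4438, x_2* = 7.4965.
Expenditure on x_1: 10.4·6.4438 = 67.0154; share = 0.6702.

share on x_1 = 0.6702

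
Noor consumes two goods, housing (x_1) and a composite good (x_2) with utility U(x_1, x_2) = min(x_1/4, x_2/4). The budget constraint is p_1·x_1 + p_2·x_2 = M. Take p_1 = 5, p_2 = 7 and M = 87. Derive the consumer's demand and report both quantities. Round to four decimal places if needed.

x_1* = 7.25, x_2* = 7.25

With perfect complements, no substitution: consume in ratio x_1:x_2 = 4:4.
Budget: p_1·x_1 + p_2·x_1 = M, so (4·p_1 + 4·p_2)·x_1 = 4·M.
Demand: x_1*(p_1,p_2,M) = 4·M/(4·p_1 + 4·p_2), x_2* = 4·M/(4·p_1 + 4·p_2).
Here 4·5 + 4·7 = 48, giving x_1* = 7.25 and x_2* = 7.25.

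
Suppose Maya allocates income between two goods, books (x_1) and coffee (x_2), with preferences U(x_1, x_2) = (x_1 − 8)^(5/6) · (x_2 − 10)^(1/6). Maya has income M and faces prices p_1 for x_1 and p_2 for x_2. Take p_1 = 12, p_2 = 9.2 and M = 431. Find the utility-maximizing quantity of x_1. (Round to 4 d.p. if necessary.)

x_1* = 24.875

Let x_1' = x_1−8, x_2' = x_2−10. MRS = 5·x_2'/x_1' = p_1/p_2.
Substituting into the budget: x_1* = 8 + 5/6·(M − 8·p_1 − 10·p_2)/p_1, and x_2* = 10 + 1/6·(…)/p_2.
Discretionary income = 431 − 8·12 − 10·9.2 = 243; x_1* = 8 + 5/6·243/12 = 24.875.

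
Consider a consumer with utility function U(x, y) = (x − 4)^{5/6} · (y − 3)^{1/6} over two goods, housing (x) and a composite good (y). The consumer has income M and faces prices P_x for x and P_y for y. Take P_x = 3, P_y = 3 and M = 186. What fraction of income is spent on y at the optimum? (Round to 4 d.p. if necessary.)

Substituting into the budget: x* = 4 + 5/6·(M − 4·P_x − 3·P_y)/P_x, and y* = 3 + 1/6·(…)/P_y.
Discretionary income = 186 − 4·3 − 3·3 = 165; x* = 4 + 5/6·165/3 = 49.8333; y* = 3 + 1/6·165/3 = 12.1667.
Expenditure on y: 3·12.1667 = 36.5; share = 0.1962.

share on y = 0.1962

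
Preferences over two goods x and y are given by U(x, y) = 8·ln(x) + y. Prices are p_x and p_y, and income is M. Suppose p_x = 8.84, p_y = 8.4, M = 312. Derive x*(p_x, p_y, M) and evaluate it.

x* = 7.6018

MU_x = 8/x, MU_y = 1. Tangency: 8/x = p_x/p_y.
So x*(p_x,p_y) = 8·p_y/p_x, independent of income; and y* = (M − 8·p_y)/p_y.
At the given prices: x* = 8·8.4/8.84 = 7.6018.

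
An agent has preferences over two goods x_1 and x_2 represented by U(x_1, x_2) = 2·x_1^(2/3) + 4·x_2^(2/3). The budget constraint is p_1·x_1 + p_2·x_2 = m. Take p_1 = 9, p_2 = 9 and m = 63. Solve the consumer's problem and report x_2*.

From the CES first-order condition, (1/2)·(x_2/x_1)^(1/3) = p_1/p_2.
Solve for the ratio: x_2/x_1 = [2·p_1/p_2]^(3).
Substitute x_2 = (x_2/x_1)·x_1 into the budget: x_1* = m/(p_1 + p_2·(x_2/x_1)).
Numerically x_2/x_1 = 8, so x_1* = 63/(9 + 9·8) = 0.7778 and x_2* = 8·0.7778 = 6.2222.

x_2* = 6.2222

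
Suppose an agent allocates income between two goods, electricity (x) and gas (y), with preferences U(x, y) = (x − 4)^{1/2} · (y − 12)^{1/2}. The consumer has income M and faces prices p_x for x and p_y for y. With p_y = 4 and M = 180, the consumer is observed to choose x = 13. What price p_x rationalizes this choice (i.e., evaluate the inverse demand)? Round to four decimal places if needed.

MRS = (y−12)/(x−4). Tangency with p_x/p_y gives y−12 = (p_x/p_y)·(x−4).
Substituting into the budget: x* = 4 + 0.5·(M − 4·p_x − 12·p_y)/p_x, and y* = 12 + 0.5·(…)/p_y.
Set x* = 13 in the demand function and solve for p_x: p_x = 6.

p_x = 6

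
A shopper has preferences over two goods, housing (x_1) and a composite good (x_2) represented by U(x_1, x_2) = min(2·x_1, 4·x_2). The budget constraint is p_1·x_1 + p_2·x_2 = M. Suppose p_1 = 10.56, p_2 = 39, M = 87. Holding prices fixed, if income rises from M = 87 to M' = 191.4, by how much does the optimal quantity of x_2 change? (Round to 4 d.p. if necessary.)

Leontief preferences: the optimum is at the kink where x_1/4 = x_2/2, i.e. x_2 = (1/2)·x_1.
Budget: p_1·x_1 + p_2·(1/2)·x_1 = M, so (4·p_1 + 2·p_2)·x_1 = 4·M.
Demand: x_1*(p_1,p_2,M) = 4·M/(4·p_1 + 2·p_2), x_2* = 2·M/(4·p_1 + 2·p_2).
Here 4·10.56 + 2·39 = 120.24, giving x_2* = 1.4471.
At M' = 191.4: x_2* = 3.1836. Change: 3.1836 − 1.4471 = 1.7365.

Δx_2* = 1.7365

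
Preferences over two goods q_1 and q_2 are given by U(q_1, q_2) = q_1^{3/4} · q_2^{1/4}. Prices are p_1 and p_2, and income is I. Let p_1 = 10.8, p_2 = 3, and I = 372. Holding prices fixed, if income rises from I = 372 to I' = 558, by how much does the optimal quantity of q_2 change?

Demand: q_1*(p_1,p_2,I) = 0.75·I/p_1 and q_2* = 0.25·I/p_2.
At p_1=10.8, p_2=3, I=372: q_2* = 0.25·372/3 = 31.
At I' = 558: q_2* = 46.5. Change: 46.5 − 31 = 15.5.

Δq_2* = 15.5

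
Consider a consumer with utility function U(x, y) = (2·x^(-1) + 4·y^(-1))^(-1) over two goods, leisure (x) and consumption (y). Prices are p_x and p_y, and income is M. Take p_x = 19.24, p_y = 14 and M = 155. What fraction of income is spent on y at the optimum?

share on y = 0.5468

From the CES first-order condition, (1/2)·(y/x)^(2) = p_x/p_y.
Solve for the ratio: y/x = [2·p_x/p_y]^(0.5).
With the ratio pinned down, the budget gives x* = M/(p_x + p_y·(y/x)) and y* = (y/x)·x*.
Numerically y/x = 1.657882, so x* = 155/(19.24 + 14·1.657882) = 3.6513 and y* = 1.657882·3.6513 = 6.0535.
Expenditure on y: 14·6.0535 = 84.7485; share = 0.5468.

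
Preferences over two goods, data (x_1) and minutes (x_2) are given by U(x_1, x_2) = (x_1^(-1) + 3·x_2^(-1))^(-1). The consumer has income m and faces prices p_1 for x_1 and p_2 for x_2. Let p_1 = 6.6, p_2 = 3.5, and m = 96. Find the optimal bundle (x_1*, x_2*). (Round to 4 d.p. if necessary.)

MU_x_1 ∝ x_1^(-2), MU_x_2 ∝ 3·x_2^(-2), so MRS = (1/3)·(x_2/x_1)^(2) = p_1/p_2.
Hence x_2/x_1 = (3·p_1/p_2)^(1/(2)), i.e. raised to the 0.5 power.
With the ratio pinned down, the budget gives x_1* = m/(p_1 + p_2·(x_2/x_1)) and x_2* = (x_2/x_1)·x_1*.
Numerically x_2/x_1 = 2.378475, so x_1* = 96/(6.6 + 3.5·2.378475) = 6.4323 and x_2* = 2.378475·6.4323 = 15.2991.

x_1* = 6.4323, x_2* = 15.2991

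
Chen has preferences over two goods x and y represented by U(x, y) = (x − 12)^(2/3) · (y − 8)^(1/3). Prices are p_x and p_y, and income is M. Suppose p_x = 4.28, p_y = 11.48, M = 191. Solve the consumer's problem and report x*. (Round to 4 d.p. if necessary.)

x* = 19.4455

MRS = 2·(y−8)/(x−12). Tangency with p_x/p_y gives y−8 = (1/2)·(p_x/p_y)·(x−12).
Substituting into the budget: x* = 12 + 2/3·(M − 12·p_x − 8·p_y)/p_x, and y* = 8 + 1/3·(…)/p_y.
Discretionary income = 191 − 12·4.28 − 8·11.48 = 47.8; x* = 12 + 2/3·47.8/4.28 = 19.4455.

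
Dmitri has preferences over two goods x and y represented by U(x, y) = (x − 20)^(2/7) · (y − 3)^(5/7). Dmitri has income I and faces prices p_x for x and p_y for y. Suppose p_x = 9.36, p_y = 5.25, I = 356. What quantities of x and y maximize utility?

Let x' = x−20, y' = y−3. MRS = (2/5)·y'/x' = p_x/p_y.
Substituting into the budget: x* = 20 + 2/7·(I − 20·p_x − 3·p_y)/p_x, and y* = 3 + 5/7·(…)/p_y.
Discretionary income = 356 − 20·9.36 − 3·5.25 = 153.05; x* = 20 + 2/7·153.05/9.36 = 24.6719; y* = 3 + 5/7·153.05/5.25 = 23.8231.

x* = 24.6719, y* = 23.8231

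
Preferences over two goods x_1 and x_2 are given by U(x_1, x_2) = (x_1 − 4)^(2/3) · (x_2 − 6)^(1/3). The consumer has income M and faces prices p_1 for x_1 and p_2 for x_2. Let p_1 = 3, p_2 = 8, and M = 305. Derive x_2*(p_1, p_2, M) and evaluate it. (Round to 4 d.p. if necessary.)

This is Cobb-Douglas in (x_1−4, x_2−6): tangency gives 2/3·p_2·(x_2−6) = 1/3·p_1·(x_1−4).
After buying the subsistence bundle (4, 6), a share 2/3 of the remaining income goes to x_1: x_1* = 4 + 2/3·(M − 4p_1 − 6p_2)/p_1.
Discretionary income = 305 − 4·3 − 6·8 = 245; x_2* = 6 + 1/3·245/8 = 16.2083.

x_2* = 16.2083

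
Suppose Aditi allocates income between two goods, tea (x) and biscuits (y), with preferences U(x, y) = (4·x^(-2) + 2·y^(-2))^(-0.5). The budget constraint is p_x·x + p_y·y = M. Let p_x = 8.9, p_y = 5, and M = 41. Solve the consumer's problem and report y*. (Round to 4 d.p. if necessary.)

MU_x ∝ 4·x^(-3), MU_y ∝ 2·y^(-3), so MRS = 2·(y/x)^(3) = p_x/p_y.
Hence y/x = ((1/2)·p_x/p_y)^(1/(3)), i.e. raised to the 1/3 power.
Substitute y = (y/x)·x into the budget: x* = M/(p_x + p_y·(y/x)).
Numerically y/x = 0.9619, so x* = 41/(8.9 + 5·0.9619) = 2.9906 and y* = 0.9619·2.9906 = 2.8767.

y* = 2.8767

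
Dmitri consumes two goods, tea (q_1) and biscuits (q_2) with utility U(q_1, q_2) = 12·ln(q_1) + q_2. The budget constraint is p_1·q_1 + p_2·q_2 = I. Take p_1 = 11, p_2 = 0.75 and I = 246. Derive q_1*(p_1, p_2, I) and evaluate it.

Set MRS = p_1/p_2: (12/q_1)/1 = p_1/p_2.
So q_1*(p_1,p_2) = 12·p_2/p_1, independent of income; and q_2* = (I − 12·p_2)/p_2.
At the given prices: q_1* = 12·0.75/11 = 0.8182.

q_1* = 0.8182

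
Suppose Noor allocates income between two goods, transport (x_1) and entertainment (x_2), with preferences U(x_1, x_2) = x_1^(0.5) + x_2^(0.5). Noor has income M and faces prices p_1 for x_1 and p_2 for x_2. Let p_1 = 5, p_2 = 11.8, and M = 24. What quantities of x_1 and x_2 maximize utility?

MU_x_1 ∝ x_1^(-0.5), MU_x_2 ∝ x_2^(-0.5), so MRS = (x_2/x_1)^(0.5) = p_1/p_2.
Hence x_2/x_1 = (p_1/p_2)^(1/(0.5)), i.e. raised to the 2 power.
Substitute x_2 = (x_2/x_1)·x_1 into the budget: x_1* = M/(p_1 + p_2·(x_2/x_1)).
Numerically x_2/x_1 = 0.179546, so x_1* = 24/(5 + 11.8·0.179546) = 3.3714 and x_2* = 0.179546·3.3714 = 0.6053.

x_1* = 3.3714, x_2* = 0.6053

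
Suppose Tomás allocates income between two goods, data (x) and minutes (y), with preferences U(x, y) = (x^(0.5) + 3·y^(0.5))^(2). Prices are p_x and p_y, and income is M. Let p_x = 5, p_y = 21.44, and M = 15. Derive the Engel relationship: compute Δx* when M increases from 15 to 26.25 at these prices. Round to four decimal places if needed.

With the ratio pinned down, the budget gives x* = M/(p_x + p_y·(y/x)) and y* = (y/x)·x*.
Numerically y/x = 0.489478, so x* = 15/(5 + 21.44·0.489478) = 0.9681.
At M' = 26.25: x* = 1.6942. Change: 1.6942 − 0.9681 = 0.7261.

Δx* = 0.7261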